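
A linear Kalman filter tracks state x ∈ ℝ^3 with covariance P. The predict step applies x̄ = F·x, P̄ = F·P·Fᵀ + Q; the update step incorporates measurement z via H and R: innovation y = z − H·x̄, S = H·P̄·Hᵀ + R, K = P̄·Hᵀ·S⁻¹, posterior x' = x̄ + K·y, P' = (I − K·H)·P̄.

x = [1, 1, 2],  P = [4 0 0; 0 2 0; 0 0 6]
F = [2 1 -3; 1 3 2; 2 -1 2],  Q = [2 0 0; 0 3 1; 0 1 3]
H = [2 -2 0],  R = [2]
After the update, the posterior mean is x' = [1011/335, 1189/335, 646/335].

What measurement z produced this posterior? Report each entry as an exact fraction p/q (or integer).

x̄ = F·x = [-3, 8, 5]
P̄ = F·P·Fᵀ + Q = [74 -22 -22; -22 49 27; -22 27 45]
S = H·P̄·Hᵀ + R = [670]
K = P̄·Hᵀ·S⁻¹ = [96/335; -71/335; -49/335]
x' − x̄ = [2016/335, -1491/335, -1029/335] = K·y
y = (KᵀK)⁻¹·Kᵀ·(x' − x̄) = [21]
z = y + H·x̄ = [21] + [-22] = [-1]

z = [-1]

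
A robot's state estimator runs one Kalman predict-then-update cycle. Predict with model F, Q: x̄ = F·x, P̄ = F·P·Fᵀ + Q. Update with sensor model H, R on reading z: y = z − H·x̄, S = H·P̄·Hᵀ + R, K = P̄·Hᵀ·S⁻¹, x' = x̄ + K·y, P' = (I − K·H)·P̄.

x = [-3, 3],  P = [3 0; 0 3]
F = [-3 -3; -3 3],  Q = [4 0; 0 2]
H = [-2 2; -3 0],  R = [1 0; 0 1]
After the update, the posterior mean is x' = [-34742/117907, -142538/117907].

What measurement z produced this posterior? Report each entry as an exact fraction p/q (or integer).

x̄ = F·x = [0, 18]
P̄ = F·P·Fᵀ + Q = [58 0; 0 56]
S = H·P̄·Hᵀ + R = [457 348; 348 523]
K = P̄·Hᵀ·S⁻¹ = [-116/117907 -39150/117907; 58576/117907 -38976/117907]
x' − x̄ = [-34742/117907, -2264864/117907] = K·y
y = (KᵀK)⁻¹·Kᵀ·(x' − x̄) = [-38, 1]
z = y + H·x̄ = [-38, 1] + [36, 0] = [-2, 1]

z = [-2, 1]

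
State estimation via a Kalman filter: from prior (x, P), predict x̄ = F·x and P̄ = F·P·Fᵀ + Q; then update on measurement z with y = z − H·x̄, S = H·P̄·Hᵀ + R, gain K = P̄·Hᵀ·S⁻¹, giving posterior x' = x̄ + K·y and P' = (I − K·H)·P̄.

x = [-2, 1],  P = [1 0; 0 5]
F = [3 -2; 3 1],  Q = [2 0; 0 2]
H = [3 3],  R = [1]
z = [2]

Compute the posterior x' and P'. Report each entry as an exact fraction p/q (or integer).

x' = [221/203, -185/406]
P' = [2243/203 -2228/203; -2228/203 4471/406]

x̄ = F·x = [-8, -5]
P̄ = F·P·Fᵀ + Q = [31 -1; -1 16]
y = z − H·x̄ = [41]
S = H·P̄·Hᵀ + R = [406]
K = P̄·Hᵀ·S⁻¹ = [45/203; 45/406]
x' = x̄ + K·y = [221/203, -185/406]
P' = (I − K·H)·P̄ = [2243/203 -2228/203; -2228/203 4471/406]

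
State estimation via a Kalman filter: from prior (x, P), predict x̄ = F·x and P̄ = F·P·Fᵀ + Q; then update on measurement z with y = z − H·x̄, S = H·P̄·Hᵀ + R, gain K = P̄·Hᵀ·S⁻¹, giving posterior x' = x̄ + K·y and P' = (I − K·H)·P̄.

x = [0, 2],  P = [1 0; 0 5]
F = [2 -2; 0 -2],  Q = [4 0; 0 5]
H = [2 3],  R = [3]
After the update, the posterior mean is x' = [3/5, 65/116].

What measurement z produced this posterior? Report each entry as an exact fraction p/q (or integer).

x̄ = F·x = [-4, -4]
P̄ = F·P·Fᵀ + Q = [28 20; 20 25]
S = H·P̄·Hᵀ + R = [580]
K = P̄·Hᵀ·S⁻¹ = [1/5; 23/116]
x' − x̄ = [23/5, 529/116] = K·y
y = (KᵀK)⁻¹·Kᵀ·(x' − x̄) = [23]
z = y + H·x̄ = [23] + [-20] = [3]

z = [3]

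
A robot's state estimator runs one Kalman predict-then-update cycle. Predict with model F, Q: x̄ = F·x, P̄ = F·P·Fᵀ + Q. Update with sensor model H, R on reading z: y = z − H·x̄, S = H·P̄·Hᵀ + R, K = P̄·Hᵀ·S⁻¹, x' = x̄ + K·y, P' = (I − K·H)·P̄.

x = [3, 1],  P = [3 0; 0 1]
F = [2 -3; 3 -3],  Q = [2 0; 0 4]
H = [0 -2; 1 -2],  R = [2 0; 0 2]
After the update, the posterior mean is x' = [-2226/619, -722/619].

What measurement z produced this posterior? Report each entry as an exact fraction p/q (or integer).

z = [3, -2]

x̄ = F·x = [3, 6]
P̄ = F·P·Fᵀ + Q = [23 27; 27 40]
S = H·P̄·Hᵀ + R = [162 106; 106 77]
K = P̄·Hᵀ·S⁻¹ = [-436/619 351/619; -271/619 -53/619]
x' − x̄ = [-4083/619, -4436/619] = K·y
y = (KᵀK)⁻¹·Kᵀ·(x' − x̄) = [15, 7]
z = y + H·x̄ = [15, 7] + [-12, -9] = [3, -2]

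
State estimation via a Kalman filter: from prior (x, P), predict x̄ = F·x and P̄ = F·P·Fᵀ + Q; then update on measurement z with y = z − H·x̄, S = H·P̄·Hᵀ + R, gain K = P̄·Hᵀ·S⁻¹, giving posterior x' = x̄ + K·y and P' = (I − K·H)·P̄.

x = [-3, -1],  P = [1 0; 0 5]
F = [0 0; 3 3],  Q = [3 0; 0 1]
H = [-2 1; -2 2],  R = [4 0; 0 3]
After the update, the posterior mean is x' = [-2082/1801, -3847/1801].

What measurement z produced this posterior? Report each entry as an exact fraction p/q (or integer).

x̄ = F·x = [0, -12]
P̄ = F·P·Fᵀ + Q = [3 0; 0 55]
S = H·P̄·Hᵀ + R = [71 122; 122 235]
K = P̄·Hᵀ·S⁻¹ = [-678/1801 306/1801; -495/1801 1100/1801]
x' − x̄ = [-2082/1801, 17765/1801] = K·y
y = (KᵀK)⁻¹·Kᵀ·(x' − x̄) = [13, 22]
z = y + H·x̄ = [13, 22] + [-12, -24] = [1, -2]

z = [1, -2]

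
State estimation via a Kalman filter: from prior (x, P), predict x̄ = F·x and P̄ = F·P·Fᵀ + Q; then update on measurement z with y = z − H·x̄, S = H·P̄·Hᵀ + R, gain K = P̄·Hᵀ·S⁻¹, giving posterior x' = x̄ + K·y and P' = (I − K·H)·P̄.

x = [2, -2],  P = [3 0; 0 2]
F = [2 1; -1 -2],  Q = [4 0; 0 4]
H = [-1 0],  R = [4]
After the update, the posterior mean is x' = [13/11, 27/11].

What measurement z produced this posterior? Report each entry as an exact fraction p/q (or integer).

z = [-1]

x̄ = F·x = [2, 2]
P̄ = F·P·Fᵀ + Q = [18 -10; -10 15]
S = H·P̄·Hᵀ + R = [22]
K = P̄·Hᵀ·S⁻¹ = [-9/11; 5/11]
x' − x̄ = [-9/11, 5/11] = K·y
y = (KᵀK)⁻¹·Kᵀ·(x' − x̄) = [1]
z = y + H·x̄ = [1] + [-2] = [-1]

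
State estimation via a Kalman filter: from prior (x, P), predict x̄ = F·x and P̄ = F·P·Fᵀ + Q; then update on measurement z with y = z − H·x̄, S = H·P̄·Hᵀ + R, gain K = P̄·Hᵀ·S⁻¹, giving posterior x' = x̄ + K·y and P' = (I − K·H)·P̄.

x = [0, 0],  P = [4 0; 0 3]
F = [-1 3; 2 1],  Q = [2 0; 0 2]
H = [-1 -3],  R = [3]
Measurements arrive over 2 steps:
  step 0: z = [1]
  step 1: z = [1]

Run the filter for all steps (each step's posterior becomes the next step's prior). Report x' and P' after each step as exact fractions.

step 0: x' = [-12/77, -64/231], P' = [2109/77 -691/77; -691/77 755/231]
step 1: x' = [-2021/1381, 9907/66288], P' = [37122/1381 -13129/1381; -13129/1381 244009/66288]

step 0: x̄ = F·x = [0, 0]
step 0: P̄ = F·P·Fᵀ + Q = [33 1; 1 21]
step 0: y = z − H·x̄ = [1]
step 0: S = H·P̄·Hᵀ + R = [231]
step 0: K = P̄·Hᵀ·S⁻¹ = [-12/77; -64/231]
step 0: x' = x̄ + K·y = [-12/77, -64/231]
step 0: P' = (I − K·H)·P̄ = [2109/77 -691/77; -691/77 755/231]
step 1: x̄ = F·x = [-52/77, -136/231]
step 1: P̄ = F·P·Fᵀ + Q = [8674/77 -6918/77; -6918/77 18233/231]
step 1: y = z − H·x̄ = [-111/77]
step 1: S = H·P̄·Hᵀ + R = [22096/77]
step 1: K = P̄·Hᵀ·S⁻¹ = [755/1381; -11315/22096]
step 1: x' = x̄ + K·y = [-2021/1381, 9907/66288]
step 1: P' = (I − K·H)·P̄ = [37122/1381 -13129/1381; -13129/1381 244009/66288]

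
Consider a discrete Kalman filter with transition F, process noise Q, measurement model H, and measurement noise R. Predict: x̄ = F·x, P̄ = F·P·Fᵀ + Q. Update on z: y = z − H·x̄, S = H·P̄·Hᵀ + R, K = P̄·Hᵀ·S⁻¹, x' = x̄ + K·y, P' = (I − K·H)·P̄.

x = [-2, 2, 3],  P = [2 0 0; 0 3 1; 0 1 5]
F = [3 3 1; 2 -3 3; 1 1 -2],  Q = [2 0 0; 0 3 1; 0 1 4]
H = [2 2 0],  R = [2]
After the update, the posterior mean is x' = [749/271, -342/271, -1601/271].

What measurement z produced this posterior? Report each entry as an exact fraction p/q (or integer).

x̄ = F·x = [3, -1, -6]
P̄ = F·P·Fᵀ + Q = [58 6 0; 6 65 -25; 0 -25 25]
S = H·P̄·Hᵀ + R = [542]
K = P̄·Hᵀ·S⁻¹ = [64/271; 71/271; -25/271]
x' − x̄ = [-64/271, -71/271, 25/271] = K·y
y = (KᵀK)⁻¹·Kᵀ·(x' − x̄) = [-1]
z = y + H·x̄ = [-1] + [4] = [3]

z = [3]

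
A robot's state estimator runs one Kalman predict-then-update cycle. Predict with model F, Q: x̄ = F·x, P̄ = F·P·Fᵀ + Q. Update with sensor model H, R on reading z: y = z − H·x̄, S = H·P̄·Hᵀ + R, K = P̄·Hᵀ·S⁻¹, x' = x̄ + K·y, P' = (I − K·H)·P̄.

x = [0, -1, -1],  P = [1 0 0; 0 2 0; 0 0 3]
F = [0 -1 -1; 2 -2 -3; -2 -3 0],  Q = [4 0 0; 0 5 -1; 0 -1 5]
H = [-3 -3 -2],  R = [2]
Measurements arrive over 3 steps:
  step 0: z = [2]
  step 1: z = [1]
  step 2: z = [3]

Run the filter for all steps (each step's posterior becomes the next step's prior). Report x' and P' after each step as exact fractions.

step 0: x' = [-308/977, -480/977, 234/977], P' = [2709/977 -1729/977 -1392/977; -1729/977 8763/977 -10366/977; -1392/977 -10366/977 17730/977]
step 1: x' = [-132589/1063334, -1897747/1063334, 1259295/531667], P' = [3592525/1063334 1238433/1063334 -3582074/531667; 1238433/1063334 28418841/1063334 -22087956/531667; -3582074/531667 -22087956/531667 38476174/531667]
step 2: x' = [-267916235/390551127, -549638080/130183709, 11448263059/1952755635], P' = [1612245233/390551127 800412951/130183709 -5983911608/390551127; 800412951/130183709 7802732249/130183709 -12853002934/130183709; -5983911608/390551127 -12853002934/130183709 333611274166/1952755635]

step 0: x̄ = F·x = [2, 5, 3]
step 0: P̄ = F·P·Fᵀ + Q = [9 13 6; 13 44 7; 6 7 27]
step 0: y = z − H·x̄ = [29]
step 0: S = H·P̄·Hᵀ + R = [977]
step 0: K = P̄·Hᵀ·S⁻¹ = [-78/977; -185/977; -93/977]
step 0: x' = x̄ + K·y = [-308/977, -480/977, 234/977]
step 0: P' = (I − K·H)·P̄ = [2709/977 -1729/977 -1392/977; -1729/977 8763/977 -10366/977; -1392/977 -10366/977 17730/977]
step 1: x̄ = F·x = [246/977, -358/977, 2056/977]
step 1: P̄ = F·P·Fᵀ + Q = [9669/977 25128/977 -11051/977; 25128/977 116487/977 -57423/977; -11051/977 -57423/977 73840/977]
step 1: y = z − H·x̄ = [4753/977]
step 1: S = H·P̄·Hᵀ + R = [1063334/977]
step 1: K = P̄·Hᵀ·S⁻¹ = [-82289/1063334; -309999/1063334; 28871/531667]
step 1: x' = x̄ + K·y = [-132589/1063334, -1897747/1063334, 1259295/531667]
step 1: P' = (I − K·H)·P̄ = [3592525/1063334 1238433/1063334 -3582074/531667; 1238433/1063334 28418841/1063334 -22087956/531667; -3582074/531667 -22087956/531667 38476174/531667]
step 2: x̄ = F·x = [-620843/1063334, -2012727/531667, 5958419/1063334]
step 2: P̄ = F·P·Fᵀ + Q = [21272701/1063334 39333298/531667 -59122643/1063334; 39333298/531667 185942317/531667 -143982675/531667; -59122643/1063334 -143982675/531667 290317535/1063334]
step 2: y = z − H·x̄ = [1167949/1063334]
step 2: S = H·P̄·Hᵀ + R = [1952755635/1063334]
step 2: K = P̄·Hᵀ·S⁻¹ = [-36314521/390551127; -51714866/130183709; 460628909/1952755635]
step 2: x' = x̄ + K·y = [-267916235/390551127, -549638080/130183709, 11448263059/1952755635]
step 2: P' = (I − K·H)·P̄ = [1612245233/390551127 800412951/130183709 -5983911608/390551127; 800412951/130183709 7802732249/130183709 -12853002934/130183709; -5983911608/390551127 -12853002934/130183709 333611274166/1952755635]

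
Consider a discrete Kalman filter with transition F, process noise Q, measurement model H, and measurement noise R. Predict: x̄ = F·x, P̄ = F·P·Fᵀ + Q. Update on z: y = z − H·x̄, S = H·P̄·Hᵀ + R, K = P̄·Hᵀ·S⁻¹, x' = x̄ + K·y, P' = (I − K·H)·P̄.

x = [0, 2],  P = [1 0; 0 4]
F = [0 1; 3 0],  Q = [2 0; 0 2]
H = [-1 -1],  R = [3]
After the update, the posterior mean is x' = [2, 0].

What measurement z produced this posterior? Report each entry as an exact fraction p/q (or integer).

z = [-2]

x̄ = F·x = [2, 0]
P̄ = F·P·Fᵀ + Q = [6 0; 0 11]
S = H·P̄·Hᵀ + R = [20]
K = P̄·Hᵀ·S⁻¹ = [-3/10; -11/20]
x' − x̄ = [0, 0] = K·y
y = (KᵀK)⁻¹·Kᵀ·(x' − x̄) = [0]
z = y + H·x̄ = [0] + [-2] = [-2]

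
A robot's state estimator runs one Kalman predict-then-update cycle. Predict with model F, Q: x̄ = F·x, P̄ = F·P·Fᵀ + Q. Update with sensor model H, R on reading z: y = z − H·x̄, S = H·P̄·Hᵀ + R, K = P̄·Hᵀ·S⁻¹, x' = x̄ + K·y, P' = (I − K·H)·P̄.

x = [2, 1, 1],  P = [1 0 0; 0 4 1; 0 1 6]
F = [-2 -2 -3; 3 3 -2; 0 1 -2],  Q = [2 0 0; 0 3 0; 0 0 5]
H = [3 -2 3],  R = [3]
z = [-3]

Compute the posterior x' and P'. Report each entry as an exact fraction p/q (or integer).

x̄ = F·x = [-9, 7, -1]
P̄ = F·P·Fᵀ + Q = [88 1 29; 1 60 28; 29 28 29]
y = z − H·x̄ = [41]
S = H·P̄·Hᵀ + R = [1470]
K = P̄·Hᵀ·S⁻¹ = [349/1470; -11/490; 59/735]
x' = x̄ + K·y = [1079/1470, 2979/490, 1684/735]
P' = (I − K·H)·P̄ = [7559/1470 4329/490 724/735; 4329/490 29037/490 7509/245; 724/735 7509/245 14353/735]

x' = [1079/1470, 2979/490, 1684/735]
P' = [7559/1470 4329/490 724/735; 4329/490 29037/490 7509/245; 724/735 7509/245 14353/735]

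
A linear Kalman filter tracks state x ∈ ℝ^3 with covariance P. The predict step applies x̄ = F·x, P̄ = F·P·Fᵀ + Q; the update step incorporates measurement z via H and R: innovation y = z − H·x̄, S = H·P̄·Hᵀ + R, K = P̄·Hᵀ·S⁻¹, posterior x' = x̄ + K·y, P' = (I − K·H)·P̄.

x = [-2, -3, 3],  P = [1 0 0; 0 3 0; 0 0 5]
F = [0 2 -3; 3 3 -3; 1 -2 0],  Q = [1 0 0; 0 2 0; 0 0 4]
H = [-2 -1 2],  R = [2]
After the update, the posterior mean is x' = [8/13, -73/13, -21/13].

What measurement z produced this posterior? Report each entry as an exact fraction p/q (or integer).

x̄ = F·x = [-15, -24, 4]
P̄ = F·P·Fᵀ + Q = [58 63 -12; 63 83 -15; -12 -15 17]
S = H·P̄·Hᵀ + R = [793]
K = P̄·Hᵀ·S⁻¹ = [-203/793; -239/793; 73/793]
x' − x̄ = [203/13, 239/13, -73/13] = K·y
y = (KᵀK)⁻¹·Kᵀ·(x' − x̄) = [-61]
z = y + H·x̄ = [-61] + [62] = [1]

z = [1]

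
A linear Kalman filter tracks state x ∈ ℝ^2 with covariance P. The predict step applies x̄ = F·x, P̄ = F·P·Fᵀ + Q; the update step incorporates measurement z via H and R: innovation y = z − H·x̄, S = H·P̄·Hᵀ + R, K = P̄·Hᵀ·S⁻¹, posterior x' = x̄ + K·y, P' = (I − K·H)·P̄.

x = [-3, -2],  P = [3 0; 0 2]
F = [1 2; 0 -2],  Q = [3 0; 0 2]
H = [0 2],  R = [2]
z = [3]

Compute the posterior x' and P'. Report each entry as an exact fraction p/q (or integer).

x̄ = F·x = [-7, 4]
P̄ = F·P·Fᵀ + Q = [14 -8; -8 10]
y = z − H·x̄ = [-5]
S = H·P̄·Hᵀ + R = [42]
K = P̄·Hᵀ·S⁻¹ = [-8/21; 10/21]
x' = x̄ + K·y = [-107/21, 34/21]
P' = (I − K·H)·P̄ = [166/21 -8/21; -8/21 10/21]

x' = [-107/21, 34/21]
P' = [166/21 -8/21; -8/21 10/21]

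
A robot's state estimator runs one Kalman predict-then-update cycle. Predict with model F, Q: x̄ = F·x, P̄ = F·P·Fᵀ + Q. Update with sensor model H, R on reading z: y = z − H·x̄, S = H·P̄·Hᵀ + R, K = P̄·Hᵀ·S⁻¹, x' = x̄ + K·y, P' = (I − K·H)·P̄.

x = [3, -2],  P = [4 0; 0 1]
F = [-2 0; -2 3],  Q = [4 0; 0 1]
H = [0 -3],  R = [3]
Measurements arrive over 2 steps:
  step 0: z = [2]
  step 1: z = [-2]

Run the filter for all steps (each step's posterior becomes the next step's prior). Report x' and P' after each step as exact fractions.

step 0: x' = [70/79, -64/79], P' = [812/79 16/79; 16/79 26/79]
step 1: x' = [13996/5093, 3203/5093], P' = [41124/5093 1576/5093; 1576/5093 3369/10186]

step 0: x̄ = F·x = [-6, -12]
step 0: P̄ = F·P·Fᵀ + Q = [20 16; 16 26]
step 0: y = z − H·x̄ = [-34]
step 0: S = H·P̄·Hᵀ + R = [237]
step 0: K = P̄·Hᵀ·S⁻¹ = [-16/79; -26/79]
step 0: x' = x̄ + K·y = [70/79, -64/79]
step 0: P' = (I − K·H)·P̄ = [812/79 16/79; 16/79 26/79]
step 1: x̄ = F·x = [-140/79, -332/79]
step 1: P̄ = F·P·Fᵀ + Q = [3564/79 3152/79; 3152/79 3369/79]
step 1: y = z − H·x̄ = [-1154/79]
step 1: S = H·P̄·Hᵀ + R = [30558/79]
step 1: K = P̄·Hᵀ·S⁻¹ = [-1576/5093; -3369/10186]
step 1: x' = x̄ + K·y = [13996/5093, 3203/5093]
step 1: P' = (I − K·H)·P̄ = [41124/5093 1576/5093; 1576/5093 3369/10186]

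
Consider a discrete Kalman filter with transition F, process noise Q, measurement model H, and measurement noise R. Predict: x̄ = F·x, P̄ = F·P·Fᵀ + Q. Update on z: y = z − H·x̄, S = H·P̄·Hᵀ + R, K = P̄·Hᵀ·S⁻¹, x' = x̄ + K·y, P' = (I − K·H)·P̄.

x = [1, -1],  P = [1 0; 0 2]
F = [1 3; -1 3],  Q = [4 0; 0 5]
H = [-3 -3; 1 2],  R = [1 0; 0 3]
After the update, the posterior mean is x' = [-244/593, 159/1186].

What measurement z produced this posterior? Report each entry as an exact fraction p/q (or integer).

z = [1, 1]

x̄ = F·x = [-2, -4]
P̄ = F·P·Fᵀ + Q = [23 17; 17 24]
S = H·P̄·Hᵀ + R = [730 -366; -366 190]
K = P̄·Hᵀ·S⁻¹ = [-969/2372 -1155/2372; 105/1186 304/593]
x' − x̄ = [942/593, 4903/1186] = K·y
y = (KᵀK)⁻¹·Kᵀ·(x' − x̄) = [-17, 11]
z = y + H·x̄ = [-17, 11] + [18, -10] = [1, 1]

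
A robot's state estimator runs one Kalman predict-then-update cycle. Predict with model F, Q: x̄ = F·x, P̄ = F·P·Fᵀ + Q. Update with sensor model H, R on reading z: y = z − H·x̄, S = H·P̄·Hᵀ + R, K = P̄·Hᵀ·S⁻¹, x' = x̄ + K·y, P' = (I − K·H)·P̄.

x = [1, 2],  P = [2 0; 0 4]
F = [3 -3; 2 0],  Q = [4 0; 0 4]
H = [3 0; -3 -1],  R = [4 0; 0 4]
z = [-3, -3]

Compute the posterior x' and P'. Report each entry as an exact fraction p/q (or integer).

x' = [-867/1187, 5206/1187]
P' = [392/1187 -804/1187; -804/1187 4992/1187]

x̄ = F·x = [-3, 2]
P̄ = F·P·Fᵀ + Q = [58 12; 12 12]
y = z − H·x̄ = [6, -10]
S = H·P̄·Hᵀ + R = [526 -558; -558 610]
K = P̄·Hᵀ·S⁻¹ = [294/1187 -93/1187; -603/1187 -645/1187]
x' = x̄ + K·y = [-867/1187, 5206/1187]
P' = (I − K·H)·P̄ = [392/1187 -804/1187; -804/1187 4992/1187]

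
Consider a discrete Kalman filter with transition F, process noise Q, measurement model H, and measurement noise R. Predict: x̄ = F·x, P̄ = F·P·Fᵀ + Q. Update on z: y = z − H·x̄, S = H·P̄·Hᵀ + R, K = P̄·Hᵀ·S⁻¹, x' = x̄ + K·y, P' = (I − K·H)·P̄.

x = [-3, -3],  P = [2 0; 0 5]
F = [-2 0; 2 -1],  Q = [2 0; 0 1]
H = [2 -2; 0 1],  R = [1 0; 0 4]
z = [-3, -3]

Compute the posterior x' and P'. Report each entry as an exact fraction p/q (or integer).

x̄ = F·x = [6, -3]
P̄ = F·P·Fᵀ + Q = [10 -8; -8 14]
y = z − H·x̄ = [-21, 0]
S = H·P̄·Hᵀ + R = [161 -44; -44 18]
K = P̄·Hᵀ·S⁻¹ = [4/13 4/13; -88/481 159/481]
x' = x̄ + K·y = [-6/13, 405/481]
P' = (I − K·H)·P̄ = [18/13 16/13; 16/13 636/481]

x' = [-6/13, 405/481]
P' = [18/13 16/13; 16/13 636/481]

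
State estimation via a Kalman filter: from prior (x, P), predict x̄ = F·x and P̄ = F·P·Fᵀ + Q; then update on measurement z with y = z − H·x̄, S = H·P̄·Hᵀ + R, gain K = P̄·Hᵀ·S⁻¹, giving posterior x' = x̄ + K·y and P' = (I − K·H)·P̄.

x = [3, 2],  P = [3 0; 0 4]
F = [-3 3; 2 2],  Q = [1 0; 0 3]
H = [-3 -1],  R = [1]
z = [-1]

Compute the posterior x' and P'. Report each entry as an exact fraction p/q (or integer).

x̄ = F·x = [-3, 10]
P̄ = F·P·Fᵀ + Q = [64 6; 6 31]
y = z − H·x̄ = [0]
S = H·P̄·Hᵀ + R = [644]
K = P̄·Hᵀ·S⁻¹ = [-99/322; -7/92]
x' = x̄ + K·y = [-3, 10]
P' = (I − K·H)·P̄ = [503/161 -417/46; -417/46 2509/92]

x' = [-3, 10]
P' = [503/161 -417/46; -417/46 2509/92]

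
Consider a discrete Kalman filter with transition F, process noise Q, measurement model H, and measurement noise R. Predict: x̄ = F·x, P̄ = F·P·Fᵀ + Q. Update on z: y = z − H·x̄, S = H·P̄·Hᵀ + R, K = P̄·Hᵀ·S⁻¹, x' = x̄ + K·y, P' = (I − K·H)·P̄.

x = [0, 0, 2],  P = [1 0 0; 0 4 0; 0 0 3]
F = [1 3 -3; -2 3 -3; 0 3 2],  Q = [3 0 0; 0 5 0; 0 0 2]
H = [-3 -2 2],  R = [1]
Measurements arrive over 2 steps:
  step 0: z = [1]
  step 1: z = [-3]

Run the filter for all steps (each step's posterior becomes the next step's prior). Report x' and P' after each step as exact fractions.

step 0: x̄ = F·x = [-6, -6, 4]
step 0: P̄ = F·P·Fᵀ + Q = [67 61 18; 61 72 18; 18 18 50]
step 0: y = z − H·x̄ = [-37]
step 0: S = H·P̄·Hᵀ + R = [1464]
step 0: K = P̄·Hᵀ·S⁻¹ = [-287/1464; -97/488; 5/732]
step 0: x' = x̄ + K·y = [1835/1464, 661/488, 2743/732]
step 0: P' = (I − K·H)·P̄ = [15719/1464 1929/488 14611/732; 1929/488 6909/488 4877/244; 14611/732 4877/244 18275/366]
step 1: x̄ = F·x = [-4337/732, -14179/1464, 16921/1464]
step 1: P̄ = F·P·Fᵀ + Q = [49307/366 178297/732 -132019/732; 178297/732 669143/1464 -491453/1464; -132019/732 -491453/1464 833015/1464]
step 1: y = z − H·x̄ = [-46307/732]
step 1: S = H·P̄·Hᵀ + R = [4791089/366]
step 1: K = P̄·Hᵀ·S⁻¹ = [-458237/4791089; -1695487/9582178; 1720525/9582178]
step 1: x' = x̄ + K·y = [1203901/9582178, 28907283/19164356, 3818759/19164356]
step 1: P' = (I − K·H)·P̄ = [71729719/4791089 211207429/9582178 425938349/9582178; 211207429/9582178 905047813/19164356 1536974613/19164356; 425938349/9582178 1536974613/19164356 2816510185/19164356]

step 0: x' = [1835/1464, 661/488, 2743/732], P' = [15719/1464 1929/488 14611/732; 1929/488 6909/488 4877/244; 14611/732 4877/244 18275/366]
step 1: x' = [1203901/9582178, 28907283/19164356, 3818759/19164356], P' = [71729719/4791089 211207429/9582178 425938349/9582178; 211207429/9582178 905047813/19164356 1536974613/19164356; 425938349/9582178 1536974613/19164356 2816510185/19164356]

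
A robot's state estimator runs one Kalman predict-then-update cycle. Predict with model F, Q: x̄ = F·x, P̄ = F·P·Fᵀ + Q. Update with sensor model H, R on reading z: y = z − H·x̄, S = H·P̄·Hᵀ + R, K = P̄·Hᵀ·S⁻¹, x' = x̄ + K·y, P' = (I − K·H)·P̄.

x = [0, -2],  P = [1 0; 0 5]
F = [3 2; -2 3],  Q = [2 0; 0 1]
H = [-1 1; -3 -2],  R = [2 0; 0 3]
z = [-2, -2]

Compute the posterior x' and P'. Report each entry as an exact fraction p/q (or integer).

x' = [29996/25989, -6790/8663]
P' = [10900/25989 -2874/8663; -2874/8663 6918/8663]

x̄ = F·x = [-4, -6]
P̄ = F·P·Fᵀ + Q = [31 24; 24 50]
y = z − H·x̄ = [0, -26]
S = H·P̄·Hᵀ + R = [35 -31; -31 770]
K = P̄·Hᵀ·S⁻¹ = [-9761/25989 -5152/25989; 4896/8663 -1738/8663]
x' = x̄ + K·y = [29996/25989, -6790/8663]
P' = (I − K·H)·P̄ = [10900/25989 -2874/8663; -2874/8663 6918/8663]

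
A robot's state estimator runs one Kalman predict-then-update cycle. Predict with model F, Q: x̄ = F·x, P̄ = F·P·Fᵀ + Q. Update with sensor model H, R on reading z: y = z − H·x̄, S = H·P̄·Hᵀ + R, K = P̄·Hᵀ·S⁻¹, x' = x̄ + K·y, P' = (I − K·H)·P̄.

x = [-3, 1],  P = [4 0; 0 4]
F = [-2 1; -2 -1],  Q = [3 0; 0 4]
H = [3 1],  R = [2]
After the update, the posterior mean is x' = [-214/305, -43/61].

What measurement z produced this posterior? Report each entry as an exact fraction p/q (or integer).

z = [-3]

x̄ = F·x = [7, 5]
P̄ = F·P·Fᵀ + Q = [23 12; 12 24]
S = H·P̄·Hᵀ + R = [305]
K = P̄·Hᵀ·S⁻¹ = [81/305; 12/61]
x' − x̄ = [-2349/305, -348/61] = K·y
y = (KᵀK)⁻¹·Kᵀ·(x' − x̄) = [-29]
z = y + H·x̄ = [-29] + [26] = [-3]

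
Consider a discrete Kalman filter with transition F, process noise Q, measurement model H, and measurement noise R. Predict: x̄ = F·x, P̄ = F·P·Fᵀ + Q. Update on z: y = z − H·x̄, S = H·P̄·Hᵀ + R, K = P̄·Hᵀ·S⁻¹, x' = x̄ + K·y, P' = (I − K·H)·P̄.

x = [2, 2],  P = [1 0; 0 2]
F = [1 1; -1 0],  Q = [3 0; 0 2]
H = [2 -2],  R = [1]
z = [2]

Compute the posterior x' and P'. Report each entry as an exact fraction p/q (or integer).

x' = [8/9, -2/9]
P' = [74/45 67/45; 67/45 71/45]

x̄ = F·x = [4, -2]
P̄ = F·P·Fᵀ + Q = [6 -1; -1 3]
y = z − H·x̄ = [-10]
S = H·P̄·Hᵀ + R = [45]
K = P̄·Hᵀ·S⁻¹ = [14/45; -8/45]
x' = x̄ + K·y = [8/9, -2/9]
P' = (I − K·H)·P̄ = [74/45 67/45; 67/45 71/45]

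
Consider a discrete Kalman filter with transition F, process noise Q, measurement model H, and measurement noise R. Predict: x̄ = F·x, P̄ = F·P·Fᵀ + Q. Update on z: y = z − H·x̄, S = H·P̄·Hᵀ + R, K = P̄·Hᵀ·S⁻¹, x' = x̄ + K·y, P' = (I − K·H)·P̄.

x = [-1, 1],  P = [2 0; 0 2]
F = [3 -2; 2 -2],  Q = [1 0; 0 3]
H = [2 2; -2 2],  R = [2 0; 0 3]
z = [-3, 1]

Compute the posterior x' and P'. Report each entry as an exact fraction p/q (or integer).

x' = [-4202/4159, -2223/4159]
P' = [1211/4159 -166/4159; -166/4159 1187/4159]

x̄ = F·x = [-5, -4]
P̄ = F·P·Fᵀ + Q = [27 20; 20 19]
y = z − H·x̄ = [15, -1]
S = H·P̄·Hᵀ + R = [346 -32; -32 27]
K = P̄·Hᵀ·S⁻¹ = [1045/4159 -918/4159; 1021/4159 902/4159]
x' = x̄ + K·y = [-4202/4159, -2223/4159]
P' = (I − K·H)·P̄ = [1211/4159 -166/4159; -166/4159 1187/4159]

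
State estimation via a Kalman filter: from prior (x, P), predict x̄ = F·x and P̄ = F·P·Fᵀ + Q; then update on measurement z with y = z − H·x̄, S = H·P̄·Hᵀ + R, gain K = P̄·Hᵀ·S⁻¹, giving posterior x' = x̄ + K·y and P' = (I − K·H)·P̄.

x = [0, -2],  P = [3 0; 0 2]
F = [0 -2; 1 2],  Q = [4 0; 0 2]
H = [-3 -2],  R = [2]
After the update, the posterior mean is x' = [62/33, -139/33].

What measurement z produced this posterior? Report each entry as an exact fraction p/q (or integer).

x̄ = F·x = [4, -4]
P̄ = F·P·Fᵀ + Q = [12 -8; -8 13]
S = H·P̄·Hᵀ + R = [66]
K = P̄·Hᵀ·S⁻¹ = [-10/33; -1/33]
x' − x̄ = [-70/33, -7/33] = K·y
y = (KᵀK)⁻¹·Kᵀ·(x' − x̄) = [7]
z = y + H·x̄ = [7] + [-4] = [3]

z = [3]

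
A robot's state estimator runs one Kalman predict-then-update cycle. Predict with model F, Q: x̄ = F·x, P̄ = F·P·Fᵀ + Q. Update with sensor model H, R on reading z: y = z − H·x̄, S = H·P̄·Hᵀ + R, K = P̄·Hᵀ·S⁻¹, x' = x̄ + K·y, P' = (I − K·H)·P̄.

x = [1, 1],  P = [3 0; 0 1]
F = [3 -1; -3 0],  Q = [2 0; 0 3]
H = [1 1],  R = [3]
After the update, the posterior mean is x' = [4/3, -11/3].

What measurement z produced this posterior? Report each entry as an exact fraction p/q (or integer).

z = [-3]

x̄ = F·x = [2, -3]
P̄ = F·P·Fᵀ + Q = [30 -27; -27 30]
S = H·P̄·Hᵀ + R = [9]
K = P̄·Hᵀ·S⁻¹ = [1/3; 1/3]
x' − x̄ = [-2/3, -2/3] = K·y
y = (KᵀK)⁻¹·Kᵀ·(x' − x̄) = [-2]
z = y + H·x̄ = [-2] + [-1] = [-3]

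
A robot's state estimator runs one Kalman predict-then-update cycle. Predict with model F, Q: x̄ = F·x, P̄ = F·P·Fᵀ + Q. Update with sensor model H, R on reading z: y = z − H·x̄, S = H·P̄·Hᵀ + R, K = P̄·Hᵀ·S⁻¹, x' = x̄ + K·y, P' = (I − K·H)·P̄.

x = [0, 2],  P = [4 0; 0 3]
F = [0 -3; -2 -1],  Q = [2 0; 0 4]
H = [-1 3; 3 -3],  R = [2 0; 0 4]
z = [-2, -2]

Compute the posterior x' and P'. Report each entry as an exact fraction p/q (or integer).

x̄ = F·x = [-6, -2]
P̄ = F·P·Fᵀ + Q = [29 9; 9 23]
y = z − H·x̄ = [-2, 10]
S = H·P̄·Hᵀ + R = [184 -186; -186 310]
K = P̄·Hᵀ·S⁻¹ = [85/181 2667/5611; 87/181 858/5611]
x' = x̄ + K·y = [-12266/5611, -8036/5611]
P' = (I − K·H)·P̄ = [7969/5611 4413/5611; 4413/5611 3269/5611]

x' = [-12266/5611, -8036/5611]
P' = [7969/5611 4413/5611; 4413/5611 3269/5611]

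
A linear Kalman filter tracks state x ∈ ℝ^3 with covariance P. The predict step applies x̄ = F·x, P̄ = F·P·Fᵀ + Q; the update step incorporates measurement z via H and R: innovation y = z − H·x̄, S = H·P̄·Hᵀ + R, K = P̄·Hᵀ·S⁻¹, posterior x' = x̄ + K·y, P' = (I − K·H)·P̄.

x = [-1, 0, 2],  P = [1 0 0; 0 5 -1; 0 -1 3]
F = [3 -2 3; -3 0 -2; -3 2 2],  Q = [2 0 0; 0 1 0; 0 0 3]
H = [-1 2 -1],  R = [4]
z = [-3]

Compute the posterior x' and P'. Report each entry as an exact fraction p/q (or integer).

x̄ = F·x = [3, -1, 7]
P̄ = F·P·Fᵀ + Q = [70 -31 -13; -31 22 1; -13 1 36]
y = z − H·x̄ = [9]
S = H·P̄·Hᵀ + R = [292]
K = P̄·Hᵀ·S⁻¹ = [-119/292; 37/146; -21/292]
x' = x̄ + K·y = [-195/292, 187/146, 1855/292]
P' = (I − K·H)·P̄ = [6279/292 -123/146 -6295/292; -123/146 237/73 923/146; -6295/292 923/146 10071/292]

x' = [-195/292, 187/146, 1855/292]
P' = [6279/292 -123/146 -6295/292; -123/146 237/73 923/146; -6295/292 923/146 10071/292]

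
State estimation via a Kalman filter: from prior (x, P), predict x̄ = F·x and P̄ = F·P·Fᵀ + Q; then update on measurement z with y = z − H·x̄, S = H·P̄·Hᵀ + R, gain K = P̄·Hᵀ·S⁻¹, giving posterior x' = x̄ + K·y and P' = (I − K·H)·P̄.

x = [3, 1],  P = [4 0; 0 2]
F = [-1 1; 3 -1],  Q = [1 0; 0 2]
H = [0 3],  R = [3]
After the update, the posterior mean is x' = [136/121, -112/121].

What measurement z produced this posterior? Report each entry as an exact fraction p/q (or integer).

x̄ = F·x = [-2, 8]
P̄ = F·P·Fᵀ + Q = [7 -14; -14 40]
S = H·P̄·Hᵀ + R = [363]
K = P̄·Hᵀ·S⁻¹ = [-14/121; 40/121]
x' − x̄ = [378/121, -1080/121] = K·y
y = (KᵀK)⁻¹·Kᵀ·(x' − x̄) = [-27]
z = y + H·x̄ = [-27] + [24] = [-3]

z = [-3]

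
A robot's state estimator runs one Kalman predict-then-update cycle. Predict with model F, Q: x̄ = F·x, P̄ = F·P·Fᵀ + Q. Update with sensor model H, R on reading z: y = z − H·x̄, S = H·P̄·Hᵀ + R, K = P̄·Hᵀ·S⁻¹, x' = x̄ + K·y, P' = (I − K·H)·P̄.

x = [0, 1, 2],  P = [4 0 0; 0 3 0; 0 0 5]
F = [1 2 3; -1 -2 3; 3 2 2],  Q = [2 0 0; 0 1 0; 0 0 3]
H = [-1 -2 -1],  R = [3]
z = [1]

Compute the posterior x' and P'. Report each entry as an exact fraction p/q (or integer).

x' = [1039/633, -375/211, 647/633]
P' = [9254/633 -3156/211 10207/633; -3156/211 4655/211 -5995/211; 10207/633 -5995/211 26174/633]

x̄ = F·x = [8, 4, 6]
P̄ = F·P·Fᵀ + Q = [63 29 54; 29 62 6; 54 6 71]
y = z − H·x̄ = [23]
S = H·P̄·Hᵀ + R = [633]
K = P̄·Hᵀ·S⁻¹ = [-175/633; -53/211; -137/633]
x' = x̄ + K·y = [1039/633, -375/211, 647/633]
P' = (I − K·H)·P̄ = [9254/633 -3156/211 10207/633; -3156/211 4655/211 -5995/211; 10207/633 -5995/211 26174/633]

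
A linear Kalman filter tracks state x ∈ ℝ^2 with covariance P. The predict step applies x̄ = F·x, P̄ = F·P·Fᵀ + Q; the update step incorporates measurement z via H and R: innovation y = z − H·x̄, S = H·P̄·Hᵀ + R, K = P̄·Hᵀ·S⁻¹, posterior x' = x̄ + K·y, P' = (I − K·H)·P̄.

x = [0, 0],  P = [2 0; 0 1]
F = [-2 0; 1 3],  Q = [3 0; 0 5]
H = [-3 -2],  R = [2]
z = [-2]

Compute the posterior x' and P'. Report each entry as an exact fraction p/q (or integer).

x' = [50/117, 40/117]
P' = [662/117 -968/117; -968/117 1472/117]

x̄ = F·x = [0, 0]
P̄ = F·P·Fᵀ + Q = [11 -4; -4 16]
y = z − H·x̄ = [-2]
S = H·P̄·Hᵀ + R = [117]
K = P̄·Hᵀ·S⁻¹ = [-25/117; -20/117]
x' = x̄ + K·y = [50/117, 40/117]
P' = (I − K·H)·P̄ = [662/117 -968/117; -968/117 1472/117]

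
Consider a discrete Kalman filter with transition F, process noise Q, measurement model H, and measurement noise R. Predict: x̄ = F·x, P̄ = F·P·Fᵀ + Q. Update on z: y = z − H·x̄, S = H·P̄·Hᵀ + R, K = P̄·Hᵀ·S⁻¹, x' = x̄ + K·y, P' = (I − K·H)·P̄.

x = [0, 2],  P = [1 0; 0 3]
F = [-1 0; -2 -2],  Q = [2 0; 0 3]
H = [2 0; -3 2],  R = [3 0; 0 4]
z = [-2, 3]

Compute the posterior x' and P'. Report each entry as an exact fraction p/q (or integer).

x' = [-1061/1145, -164/1145]
P' = [672/1145 978/1145; 978/1145 2507/1145]

x̄ = F·x = [0, -4]
P̄ = F·P·Fᵀ + Q = [3 2; 2 19]
y = z − H·x̄ = [-2, 11]
S = H·P̄·Hᵀ + R = [15 -10; -10 83]
K = P̄·Hᵀ·S⁻¹ = [448/1145 -3/229; 652/1145 104/229]
x' = x̄ + K·y = [-1061/1145, -164/1145]
P' = (I − K·H)·P̄ = [672/1145 978/1145; 978/1145 2507/1145]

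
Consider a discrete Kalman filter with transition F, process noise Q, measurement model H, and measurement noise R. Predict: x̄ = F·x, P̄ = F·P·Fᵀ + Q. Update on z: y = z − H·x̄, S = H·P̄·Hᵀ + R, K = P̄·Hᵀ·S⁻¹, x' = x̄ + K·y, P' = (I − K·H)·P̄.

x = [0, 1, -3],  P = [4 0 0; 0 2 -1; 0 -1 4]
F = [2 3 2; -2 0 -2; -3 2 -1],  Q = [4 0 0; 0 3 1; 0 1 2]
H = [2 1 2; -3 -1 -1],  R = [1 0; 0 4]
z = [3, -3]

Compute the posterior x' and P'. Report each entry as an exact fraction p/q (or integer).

x̄ = F·x = [-3, 6, 5]
P̄ = F·P·Fᵀ + Q = [42 -26 -21; -26 35 37; -21 37 54]
y = z − H·x̄ = [-7, -1]
S = H·P̄·Hᵀ + R = [296 -208; -208 263]
K = P̄·Hᵀ·S⁻¹ = [-1528/4323 -2507/4323; 5413/11528 568/1441; 21265/34584 1642/4323]
x' = x̄ + K·y = [78/1441, 26733/11528, 3643/11528]
P' = (I − K·H)·P̄ = [7961/4323 -3420/1441 -3595/4323; -3420/1441 67675/11528 -3771/11528; -3595/4323 -3771/11528 45049/34584]

x' = [78/1441, 26733/11528, 3643/11528]
P' = [7961/4323 -3420/1441 -3595/4323; -3420/1441 67675/11528 -3771/11528; -3595/4323 -3771/11528 45049/34584]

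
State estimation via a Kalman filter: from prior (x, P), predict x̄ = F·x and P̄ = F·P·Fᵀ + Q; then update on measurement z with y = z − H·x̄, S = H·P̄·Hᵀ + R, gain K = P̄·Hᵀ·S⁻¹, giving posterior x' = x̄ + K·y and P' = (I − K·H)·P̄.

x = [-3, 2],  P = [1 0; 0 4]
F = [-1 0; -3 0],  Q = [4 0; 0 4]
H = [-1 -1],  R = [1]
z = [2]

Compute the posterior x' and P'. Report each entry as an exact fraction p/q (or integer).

x' = [-37/25, 1/25]
P' = [61/25 -53/25; -53/25 69/25]

x̄ = F·x = [3, 9]
P̄ = F·P·Fᵀ + Q = [5 3; 3 13]
y = z − H·x̄ = [14]
S = H·P̄·Hᵀ + R = [25]
K = P̄·Hᵀ·S⁻¹ = [-8/25; -16/25]
x' = x̄ + K·y = [-37/25, 1/25]
P' = (I − K·H)·P̄ = [61/25 -53/25; -53/25 69/25]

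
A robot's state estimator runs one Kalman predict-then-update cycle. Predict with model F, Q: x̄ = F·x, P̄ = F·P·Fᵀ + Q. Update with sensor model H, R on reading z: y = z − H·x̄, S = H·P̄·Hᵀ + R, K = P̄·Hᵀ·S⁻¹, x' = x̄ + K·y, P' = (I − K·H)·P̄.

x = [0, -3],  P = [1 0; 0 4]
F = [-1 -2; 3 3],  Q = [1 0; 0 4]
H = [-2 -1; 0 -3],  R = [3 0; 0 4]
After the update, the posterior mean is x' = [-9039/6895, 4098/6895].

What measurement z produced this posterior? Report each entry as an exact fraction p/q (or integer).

z = [3, -2]

x̄ = F·x = [6, -9]
P̄ = F·P·Fᵀ + Q = [18 -27; -27 49]
S = H·P̄·Hᵀ + R = [16 -15; -15 445]
K = P̄·Hᵀ·S⁻¹ = [-558/1379 1161/6895; 4/1379 -2277/6895]
x' − x̄ = [-50409/6895, 66153/6895] = K·y
y = (KᵀK)⁻¹·Kᵀ·(x' − x̄) = [6, -29]
z = y + H·x̄ = [6, -29] + [-3, 27] = [3, -2]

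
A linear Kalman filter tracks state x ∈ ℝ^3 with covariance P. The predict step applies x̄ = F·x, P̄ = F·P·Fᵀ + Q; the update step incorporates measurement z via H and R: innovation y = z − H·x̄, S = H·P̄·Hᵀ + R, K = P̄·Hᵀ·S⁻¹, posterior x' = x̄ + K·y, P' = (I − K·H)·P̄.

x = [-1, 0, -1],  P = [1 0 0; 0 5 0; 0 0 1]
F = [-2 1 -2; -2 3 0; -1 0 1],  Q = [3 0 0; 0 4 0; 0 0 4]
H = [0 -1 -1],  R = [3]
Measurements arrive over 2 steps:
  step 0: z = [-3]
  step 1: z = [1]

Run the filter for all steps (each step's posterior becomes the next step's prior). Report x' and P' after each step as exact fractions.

step 0: x' = [283/66, 17/6, 4/33], P' = [695/66 19/6 -76/33; 19/6 43/6 -14/3; -76/33 -14/3 166/33]
step 1: x' = [-7059/1718, 3871/1718, -11499/3436], P' = [43173/1718 23717/1718 -20735/1718; 23717/1718 32475/1718 -28773/1718; -20735/1718 -28773/1718 60153/3436]

step 0: x̄ = F·x = [4, 2, 0]
step 0: P̄ = F·P·Fᵀ + Q = [16 19 0; 19 53 2; 0 2 6]
step 0: y = z − H·x̄ = [-1]
step 0: S = H·P̄·Hᵀ + R = [66]
step 0: K = P̄·Hᵀ·S⁻¹ = [-19/66; -5/6; -4/33]
step 0: x' = x̄ + K·y = [283/66, 17/6, 4/33]
step 0: P' = (I − K·H)·P̄ = [695/66 19/6 -76/33; 19/6 43/6 -14/3; -76/33 -14/3 166/33]
step 1: x̄ = F·x = [-395/66, -5/66, -25/6]
step 1: P̄ = F·P·Fᵀ + Q = [3959/66 3767/66 19/6; 3767/66 4793/66 13/6; 19/6 13/6 145/6]
step 1: y = z − H·x̄ = [-107/33]
step 1: S = H·P̄·Hᵀ + R = [3436/33]
step 1: K = P̄·Hᵀ·S⁻¹ = [-497/859; -617/859; -869/3436]
step 1: x' = x̄ + K·y = [-7059/1718, 3871/1718, -11499/3436]
step 1: P' = (I − K·H)·P̄ = [43173/1718 23717/1718 -20735/1718; 23717/1718 32475/1718 -28773/1718; -20735/1718 -28773/1718 60153/3436]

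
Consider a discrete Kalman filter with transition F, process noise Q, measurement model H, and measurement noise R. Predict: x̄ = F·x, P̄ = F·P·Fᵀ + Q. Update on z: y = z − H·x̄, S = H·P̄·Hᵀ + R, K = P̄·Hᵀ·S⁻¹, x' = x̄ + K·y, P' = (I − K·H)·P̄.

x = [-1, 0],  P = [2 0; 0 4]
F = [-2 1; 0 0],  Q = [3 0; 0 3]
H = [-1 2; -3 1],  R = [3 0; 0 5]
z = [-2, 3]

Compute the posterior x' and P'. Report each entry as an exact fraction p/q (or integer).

x̄ = F·x = [2, 0]
P̄ = F·P·Fᵀ + Q = [15 0; 0 3]
y = z − H·x̄ = [0, 9]
S = H·P̄·Hᵀ + R = [30 51; 51 143]
K = P̄·Hᵀ·S⁻¹ = [50/563 -195/563; 235/563 -72/563]
x' = x̄ + K·y = [-629/563, -648/563]
P' = (I − K·H)·P̄ = [420/563 285/563; 285/563 495/563]

x' = [-629/563, -648/563]
P' = [420/563 285/563; 285/563 495/563]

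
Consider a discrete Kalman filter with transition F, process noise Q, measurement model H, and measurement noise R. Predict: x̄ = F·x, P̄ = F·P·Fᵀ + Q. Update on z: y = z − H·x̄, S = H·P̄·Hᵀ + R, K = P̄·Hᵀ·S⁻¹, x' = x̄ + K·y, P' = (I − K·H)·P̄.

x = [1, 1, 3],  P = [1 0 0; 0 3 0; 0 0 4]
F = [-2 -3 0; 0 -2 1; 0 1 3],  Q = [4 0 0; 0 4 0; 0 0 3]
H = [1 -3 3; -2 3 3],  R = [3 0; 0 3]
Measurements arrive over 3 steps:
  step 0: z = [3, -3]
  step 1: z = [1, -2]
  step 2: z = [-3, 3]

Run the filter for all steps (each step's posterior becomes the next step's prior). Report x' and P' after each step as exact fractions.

step 0: x' = [-104148/42679, -93047/42679, -16073/42679], P' = [1216419/42679 611406/42679 199728/42679; 611406/42679 314276/42679 100428/42679; 199728/42679 100428/42679 39867/42679]
step 1: x' = [4986660185/2181592079, 1492755271/2181592079, 394002566/2181592079], P' = [39420740244/2181592079 19377816972/2181592079 5992810872/2181592079; 19377816972/2181592079 9876463527/2181592079 2946333595/2181592079; 5992810872/2181592079 2946333595/2181592079 1262452786/2181592079]
step 2: x' = [-135418814517150/69198228911833, 1221823893039/69198228911833, -21855259528147/69198228911833], P' = [1246364386668987/69198228911833 612569090023383/69198228911833 189746791238961/69198228911833; 612569090023383/69198228911833 312202045262008/69198228911833 93272726808698/69198228911833; 189746791238961/69198228911833 93272726808698/69198228911833 40028479584441/69198228911833]

step 0: x̄ = F·x = [-5, 1, 10]
step 0: P̄ = F·P·Fᵀ + Q = [35 18 -9; 18 20 6; -9 6 42]
step 0: y = z − H·x̄ = [-19, -46]
step 0: S = H·P̄·Hᵀ + R = [326 317; 317 701]
step 0: K = P̄·Hᵀ·S⁻¹ = [-6205/42679 188/42679; -10046/42679 7100/42679; 6015/42679 7143/42679]
step 0: x' = x̄ + K·y = [-104148/42679, -93047/42679, -16073/42679]
step 0: P' = (I − K·H)·P̄ = [1216419/42679 611406/42679 199728/42679; 611406/42679 314276/42679 100428/42679; 199728/42679 100428/42679 39867/42679]
step 1: x̄ = F·x = [487437/42679, 170021/42679, -141266/42679]
step 1: P̄ = F·P·Fᵀ + Q = [15201748/42679 3630540/42679 -4267860/42679; 3630540/42679 1065975/42679 -1011091/42679; -4267860/42679 -1011091/42679 1403684/42679]
step 1: y = z − H·x̄ = [489103/42679, 803251/42679]
step 1: S = H·P̄·Hᵀ + R = [8365954/42679 18114325/42679; 18114325/42679 72610162/42679]
step 1: K = P̄·Hᵀ·S⁻¹ = [-244759352/2181592079 -909865652/2181592079; -470857608/2181592079 -95747526/2181592079; 313722815/2181592079 213579133/2181592079]
step 1: x' = x̄ + K·y = [4986660185/2181592079, 1492755271/2181592079, 394002566/2181592079]
step 1: P' = (I − K·H)·P̄ = [39420740244/2181592079 19377816972/2181592079 5992810872/2181592079; 19377816972/2181592079 9876463527/2181592079 2946333595/2181592079; 5992810872/2181592079 2946333595/2181592079 1262452786/2181592079]
step 2: x̄ = F·x = [-14451586183/2181592079, -2591507976/2181592079, 2674762969/2181592079]
step 2: P̄ = F·P·Fᵀ + Q = [487831304699/2181592079 115945426521/2181592079 -130858892112/2181592079; 115945426521/2181592079 37709340830/2181592079 -30697236671/2181592079; -130858892112/2181592079 -30697236671/2181592079 45461316408/2181592079]
step 2: y = z − H·x̄ = [-7892002889/2181592079, -22608161108/2181592079]
step 2: S = H·P̄·Hᵀ + R = [314636344358/2181592079 530190685829/2181592079; 530190685829/2181592079 2332817237189/2181592079]
step 2: K = P̄·Hᵀ·S⁻¹ = [-7367503228093/69198228911833 -4084815692902/9885461273119; -14739621778849/69198228911833 -414945896888/9885461273119; 10004683188730/69198228911833 971906509595/9885461273119]
step 2: x' = x̄ + K·y = [-135418814517150/69198228911833, 1221823893039/69198228911833, -21855259528147/69198228911833]
step 2: P' = (I − K·H)·P̄ = [1246364386668987/69198228911833 612569090023383/69198228911833 189746791238961/69198228911833; 612569090023383/69198228911833 312202045262008/69198228911833 93272726808698/69198228911833; 189746791238961/69198228911833 93272726808698/69198228911833 40028479584441/69198228911833]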